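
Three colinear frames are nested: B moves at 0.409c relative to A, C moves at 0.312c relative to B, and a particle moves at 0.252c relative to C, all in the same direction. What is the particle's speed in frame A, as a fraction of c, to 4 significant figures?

u ≈ 0.7677c

Compose boost 2: (0.312 + 0.409)/(1 + 0.312×0.409) = 0.7210/1.12761 = 0.639407
Compose boost 3: (0.252 + 0.639407)/(1 + 0.252×0.639407) = 0.891407/1.16113 = 0.7677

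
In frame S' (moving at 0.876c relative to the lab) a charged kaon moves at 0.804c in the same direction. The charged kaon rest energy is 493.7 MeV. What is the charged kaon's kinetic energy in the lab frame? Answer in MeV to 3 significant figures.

u_lab = (0.804 + 0.876)/(1 + 0.804×0.876) = 0.985740
γ = 1/√(1 − 0.985740²) = 5.9426
K = (γ − 1)m₀c² = (5.9426 − 1) × 493.7 = 4.9426 × 493.7 = 2440 MeV

K ≈ 2440 MeV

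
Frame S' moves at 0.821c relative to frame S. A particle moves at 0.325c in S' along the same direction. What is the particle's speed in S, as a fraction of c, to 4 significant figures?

u ≈ 0.9046c

Relativistic velocity addition: u = (u' + v)/(1 + u'v/c²)
= (0.325 + 0.821)/(1 + 0.325×0.821) = 1.146/1.26682 = 0.9046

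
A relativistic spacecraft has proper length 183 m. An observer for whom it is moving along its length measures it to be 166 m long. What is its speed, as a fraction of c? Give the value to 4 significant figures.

β ≈ 0.4209

γ = L₀/L = 183/166 = 1.10241
β = √(1 − 1/γ²) = 0.4209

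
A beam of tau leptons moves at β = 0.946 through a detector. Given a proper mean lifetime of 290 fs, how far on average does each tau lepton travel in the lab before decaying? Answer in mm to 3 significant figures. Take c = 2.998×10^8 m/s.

d ≈ 0.254 mm

γ = 1/√(1 − 0.946²) = 3.0848
Dilated lifetime: Δt = γτ₀ = 3.0848 × 290 fs = 894.60 fs
d = vΔt = 0.946c × 894.60 fs = 2.8361×10^8 m/s × 8.9460×10^-13 s = 0.254 mm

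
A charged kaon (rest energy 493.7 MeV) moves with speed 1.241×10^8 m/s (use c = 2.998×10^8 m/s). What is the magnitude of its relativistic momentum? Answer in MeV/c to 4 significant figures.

p ≈ 224.5 MeV/c

β = v/c = 1.241×10^8 / 2.998×10^8 = 0.413943
γ = 1/√(1 − 0.413943²) = 1.09854
p = γβm₀c = 1.09854 × 0.413943 × 493.7 MeV/c = 224.5 MeV/c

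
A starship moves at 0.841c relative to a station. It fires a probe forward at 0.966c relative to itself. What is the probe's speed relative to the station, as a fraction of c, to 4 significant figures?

u ≈ 0.9970c

Relativistic velocity addition: u = (u' + v)/(1 + u'v/c²)
= (0.966 + 0.841)/(1 + 0.966×0.841) = 1.807/1.81241 = 0.9970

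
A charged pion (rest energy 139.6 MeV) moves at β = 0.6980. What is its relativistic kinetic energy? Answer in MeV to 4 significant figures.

K ≈ 55.35 MeV

γ = 1/√(1 − 0.6980²) = 1.39646
K = (γ − 1)m₀c² = (1.39646 − 1) × 139.6 MeV = 0.396457 × 139.6 MeV = 55.35 MeV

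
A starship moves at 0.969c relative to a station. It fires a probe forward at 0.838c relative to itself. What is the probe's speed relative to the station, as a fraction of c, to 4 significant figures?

u ≈ 0.9972c

Relativistic velocity addition: u = (u' + v)/(1 + u'v/c²)
= (0.838 + 0.969)/(1 + 0.838×0.969) = 1.807/1.81202 = 0.9972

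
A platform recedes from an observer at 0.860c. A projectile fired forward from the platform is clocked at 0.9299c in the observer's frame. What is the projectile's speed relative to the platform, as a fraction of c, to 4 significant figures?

u' ≈ 0.3490c

Inverse velocity addition: u' = (u − v)/(1 − uv/c²)
= (0.9299 − 0.860)/(1 − 0.9299×0.860) = 0.06990/0.200286 = 0.3490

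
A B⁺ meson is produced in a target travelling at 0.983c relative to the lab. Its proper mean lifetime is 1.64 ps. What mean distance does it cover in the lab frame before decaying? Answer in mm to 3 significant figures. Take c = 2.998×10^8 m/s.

d ≈ 2.63 mm

γ = 1/√(1 − 0.983²) = 5.4465
Dilated lifetime: Δt = γτ₀ = 5.4465 × 1.64 ps = 8.9322 ps
d = vΔt = 0.983c × 8.9322 ps = 2.9470×10^8 m/s × 8.9322×10^-12 s = 2.63 mm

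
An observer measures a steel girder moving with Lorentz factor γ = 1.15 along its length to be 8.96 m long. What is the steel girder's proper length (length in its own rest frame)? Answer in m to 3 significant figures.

γ = 1.15 (given)
L₀ = γL = 1.15 × 8.96 = 10.3 m

L₀ ≈ 10.3 m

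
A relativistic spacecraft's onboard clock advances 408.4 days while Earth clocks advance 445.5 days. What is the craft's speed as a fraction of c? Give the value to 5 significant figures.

β ≈ 0.39952

γ = Δt/τ₀ = 445.5/408.4 = 1.090842
β = √(1 − 1/γ²) = √(1 − 1/1.090842²) = 0.39952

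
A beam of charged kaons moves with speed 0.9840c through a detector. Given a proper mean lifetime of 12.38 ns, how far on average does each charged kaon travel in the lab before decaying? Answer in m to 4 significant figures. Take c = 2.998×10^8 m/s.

γ = 1/√(1 − 0.9840²) = 5.61267
Dilated lifetime: Δt = γτ₀ = 5.61267 × 12.38 ns = 69.4848 ns
d = vΔt = 0.9840c × 69.4848 ns = 2.95003×10^8 m/s × 6.94848×10^-8 s = 20.50 m

d ≈ 20.50 m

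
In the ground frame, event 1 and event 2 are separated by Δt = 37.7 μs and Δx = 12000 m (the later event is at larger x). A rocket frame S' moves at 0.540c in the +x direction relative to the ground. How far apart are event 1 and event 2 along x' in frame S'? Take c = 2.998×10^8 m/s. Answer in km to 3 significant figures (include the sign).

Δx' ≈ 7.01 km

γ = 1/√(1 − 0.540²) = 1.1881
Δx' = γ(Δx − vΔt) = 1.1881 × (12000 m − 0.540×(2.998×10^8 m/s)×37.7×10^-6 s)
= 1.1881 × (5896.7 m) = 7.01 km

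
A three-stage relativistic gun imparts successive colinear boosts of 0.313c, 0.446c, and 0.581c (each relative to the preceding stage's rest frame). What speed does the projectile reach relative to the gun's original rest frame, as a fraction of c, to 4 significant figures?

Compose boost 2: (0.446 + 0.313)/(1 + 0.446×0.313) = 0.7590/1.13960 = 0.666024
Compose boost 3: (0.581 + 0.666024)/(1 + 0.581×0.666024) = 1.24702/1.38696 = 0.8991

u ≈ 0.8991c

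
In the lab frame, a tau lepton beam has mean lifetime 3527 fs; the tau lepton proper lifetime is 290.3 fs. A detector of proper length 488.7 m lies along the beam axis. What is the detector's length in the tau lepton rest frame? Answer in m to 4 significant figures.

L ≈ 40.22 m

Time dilation ⇒ γ = Δt/τ₀ = 3527/290.3 = 12.1495
Length contraction: L = L₀/γ = 488.7/12.1495 = 40.22 m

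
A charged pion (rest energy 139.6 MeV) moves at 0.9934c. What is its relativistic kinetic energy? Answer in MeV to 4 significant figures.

γ = 1/√(1 − 0.9934²) = 8.71828
K = (γ − 1)m₀c² = (8.71828 − 1) × 139.6 MeV = 7.71828 × 139.6 MeV = 1077 MeV

K ≈ 1077 MeV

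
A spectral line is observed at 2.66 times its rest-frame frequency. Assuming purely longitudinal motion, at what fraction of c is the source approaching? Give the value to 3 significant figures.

f_obs/f_src = √((1+β)/(1−β)) = 2.66  ⇒  (1+β)/(1−β) = 7.0756
β = |1 − D²|/(1 + D²) = |1 − 7.0756|/(1 + 7.0756) = 0.752

β ≈ 0.752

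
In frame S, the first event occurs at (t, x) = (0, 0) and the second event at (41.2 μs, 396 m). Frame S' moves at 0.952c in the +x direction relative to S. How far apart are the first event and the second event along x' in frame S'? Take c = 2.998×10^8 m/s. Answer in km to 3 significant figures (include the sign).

Δx' ≈ -37.1 km

γ = 1/√(1 − 0.952²) = 3.2669
Δx' = γ(Δx − vΔt) = 3.2669 × (396 m − 0.952×(2.998×10^8 m/s)×41.2×10^-6 s)
= 3.2669 × (-11363 m) = -37.1 km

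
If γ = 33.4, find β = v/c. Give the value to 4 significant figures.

β = √(1 − 1/γ²) = √(1 − 1/33.4²) = √(0.999104) = 0.9996

β ≈ 0.9996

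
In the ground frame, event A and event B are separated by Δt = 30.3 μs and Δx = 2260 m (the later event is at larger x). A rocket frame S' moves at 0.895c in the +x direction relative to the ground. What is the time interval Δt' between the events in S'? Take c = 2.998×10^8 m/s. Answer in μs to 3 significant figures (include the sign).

Δt' ≈ 52.8 μs

γ = 1/√(1 − 0.895²) = 2.2418
Δt' = γ(Δt − vΔx/c²) = 2.2418 × (30.3 μs − 0.895×2260 m / (2.998×10^8 m/s))
= 2.2418 × (23.553 μs) = 52.8 μs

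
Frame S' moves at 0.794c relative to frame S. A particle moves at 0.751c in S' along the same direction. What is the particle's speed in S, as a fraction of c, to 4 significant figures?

Relativistic velocity addition: u = (u' + v)/(1 + u'v/c²)
= (0.751 + 0.794)/(1 + 0.751×0.794) = 1.545/1.59629 = 0.9679

u ≈ 0.9679c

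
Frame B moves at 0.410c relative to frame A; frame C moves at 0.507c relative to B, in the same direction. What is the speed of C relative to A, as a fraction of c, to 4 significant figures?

u ≈ 0.7592c

Compose boost 2: (0.507 + 0.410)/(1 + 0.507×0.410) = 0.9170/1.20787 = 0.7592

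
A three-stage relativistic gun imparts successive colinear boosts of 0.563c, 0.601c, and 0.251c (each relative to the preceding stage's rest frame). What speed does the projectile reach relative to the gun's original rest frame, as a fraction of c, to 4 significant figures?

Compose boost 2: (0.601 + 0.563)/(1 + 0.601×0.563) = 1.164/1.33836 = 0.869719
Compose boost 3: (0.251 + 0.869719)/(1 + 0.251×0.869719) = 1.12072/1.21830 = 0.9199

u ≈ 0.9199c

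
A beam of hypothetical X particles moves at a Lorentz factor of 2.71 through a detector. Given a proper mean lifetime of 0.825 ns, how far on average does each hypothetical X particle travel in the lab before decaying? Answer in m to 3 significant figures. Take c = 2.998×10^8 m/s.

β = √(1 − 1/γ²) = √(1 − 1/2.71²) = 0.92943
Dilated lifetime: Δt = γτ₀ = 2.71 × 0.825 ns = 2.2357 ns
d = vΔt = 0.92943c × 2.2357 ns = 2.7864×10^8 m/s × 2.2357×10^-9 s = 0.623 m

d ≈ 0.623 m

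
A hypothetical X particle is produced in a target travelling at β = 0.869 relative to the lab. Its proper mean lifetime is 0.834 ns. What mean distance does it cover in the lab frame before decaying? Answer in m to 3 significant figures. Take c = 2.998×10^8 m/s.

d ≈ 0.439 m

γ = 1/√(1 − 0.869²) = 2.0210
Dilated lifetime: Δt = γτ₀ = 2.0210 × 0.834 ns = 1.6855 ns
d = vΔt = 0.869c × 1.6855 ns = 2.6053×10^8 m/s × 1.6855×10^-9 s = 0.439 m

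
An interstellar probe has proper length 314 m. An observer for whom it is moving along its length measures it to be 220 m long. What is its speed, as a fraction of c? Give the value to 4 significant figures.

γ = L₀/L = 314/220 = 1.42727
β = √(1 − 1/γ²) = 0.7135

β ≈ 0.7135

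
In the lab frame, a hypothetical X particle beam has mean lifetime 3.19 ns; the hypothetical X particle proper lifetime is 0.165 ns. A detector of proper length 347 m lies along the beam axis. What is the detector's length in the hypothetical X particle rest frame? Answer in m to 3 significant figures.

Time dilation ⇒ γ = Δt/τ₀ = 3.19/0.165 = 19.333
Length contraction: L = L₀/γ = 347/19.333 = 17.9 m

L ≈ 17.9 m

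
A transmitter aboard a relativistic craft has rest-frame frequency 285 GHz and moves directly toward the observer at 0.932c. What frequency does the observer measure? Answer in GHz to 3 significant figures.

Relativistic Doppler: f_obs = f_src √((1+β)/(1−β))
= 285 × √(1.9320/0.068000) = 285 × 5.3303 = 1520 GHz

f_obs ≈ 1520 GHz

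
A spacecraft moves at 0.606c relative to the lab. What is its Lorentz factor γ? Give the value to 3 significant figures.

γ = 1/√(1 − β²) = 1/√(1 − 0.606²) = 1/√(0.63276) = 1.26

γ ≈ 1.26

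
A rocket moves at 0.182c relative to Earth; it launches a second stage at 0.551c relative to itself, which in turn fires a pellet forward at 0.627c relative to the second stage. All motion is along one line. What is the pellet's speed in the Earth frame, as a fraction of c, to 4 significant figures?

u ≈ 0.9122c

Compose boost 2: (0.551 + 0.182)/(1 + 0.551×0.182) = 0.7330/1.10028 = 0.666193
Compose boost 3: (0.627 + 0.666193)/(1 + 0.627×0.666193) = 1.29319/1.41770 = 0.9122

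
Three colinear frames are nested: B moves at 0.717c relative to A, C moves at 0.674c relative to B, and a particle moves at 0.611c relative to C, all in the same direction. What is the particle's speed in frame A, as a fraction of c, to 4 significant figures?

u ≈ 0.9846c

Compose boost 2: (0.674 + 0.717)/(1 + 0.674×0.717) = 1.391/1.48326 = 0.937800
Compose boost 3: (0.611 + 0.937800)/(1 + 0.611×0.937800) = 1.54880/1.57300 = 0.9846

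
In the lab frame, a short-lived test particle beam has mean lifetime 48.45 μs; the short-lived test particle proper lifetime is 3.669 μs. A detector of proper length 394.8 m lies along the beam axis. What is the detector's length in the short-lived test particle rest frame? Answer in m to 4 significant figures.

Time dilation ⇒ γ = Δt/τ₀ = 48.45/3.669 = 13.2052
Length contraction: L = L₀/γ = 394.8/13.2052 = 29.90 m

L ≈ 29.90 m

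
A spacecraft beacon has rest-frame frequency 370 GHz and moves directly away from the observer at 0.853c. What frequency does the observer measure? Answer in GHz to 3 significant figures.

f_obs ≈ 104 GHz

Relativistic Doppler: f_obs = f_src √((1−β)/(1+β))
= 370 × √(0.14700/1.8530) = 370 × 0.28166 = 104 GHz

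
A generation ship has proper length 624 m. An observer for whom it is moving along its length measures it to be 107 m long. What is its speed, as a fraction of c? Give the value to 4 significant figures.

γ = L₀/L = 624/107 = 5.83178
β = √(1 − 1/γ²) = 0.9852

β ≈ 0.9852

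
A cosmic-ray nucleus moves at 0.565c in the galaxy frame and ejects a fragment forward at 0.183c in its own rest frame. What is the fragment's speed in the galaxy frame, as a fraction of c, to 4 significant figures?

u ≈ 0.6779c

Compose boost 2: (0.183 + 0.565)/(1 + 0.183×0.565) = 0.7480/1.10339 = 0.6779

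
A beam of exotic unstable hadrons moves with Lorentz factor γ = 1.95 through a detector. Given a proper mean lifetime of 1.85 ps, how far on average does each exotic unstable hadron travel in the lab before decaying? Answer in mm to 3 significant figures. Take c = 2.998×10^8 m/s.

d ≈ 0.928 mm

β = √(1 − 1/γ²) = √(1 − 1/1.95²) = 0.85850
Dilated lifetime: Δt = γτ₀ = 1.95 × 1.85 ps = 3.6075 ps
d = vΔt = 0.85850c × 3.6075 ps = 2.5738×10^8 m/s × 3.6075×10^-12 s = 0.928 mm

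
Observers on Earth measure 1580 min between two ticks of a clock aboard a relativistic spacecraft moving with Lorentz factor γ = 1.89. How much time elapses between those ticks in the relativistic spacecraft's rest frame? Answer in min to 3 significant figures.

γ = 1.89 (given)
Proper time: τ₀ = Δt/γ = 1580/1.89 = 836 min

τ₀ ≈ 836 min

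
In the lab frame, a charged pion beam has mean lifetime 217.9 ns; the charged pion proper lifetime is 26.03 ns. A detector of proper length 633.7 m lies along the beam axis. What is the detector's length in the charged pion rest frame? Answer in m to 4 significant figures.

Time dilation ⇒ γ = Δt/τ₀ = 217.9/26.03 = 8.37111
Length contraction: L = L₀/γ = 633.7/8.37111 = 75.70 m

L ≈ 75.70 m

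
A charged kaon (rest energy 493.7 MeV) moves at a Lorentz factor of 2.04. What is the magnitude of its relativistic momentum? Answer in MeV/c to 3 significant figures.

p ≈ 878 MeV/c

β = √(1 − 1/γ²) = √(1 − 1/2.04²) = 0.87161
p = γβm₀c = 2.04 × 0.87161 × 493.7 MeV/c = 878 MeV/c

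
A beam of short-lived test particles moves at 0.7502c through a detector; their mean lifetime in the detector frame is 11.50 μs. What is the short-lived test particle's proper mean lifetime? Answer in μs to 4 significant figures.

γ = 1/√(1 − 0.7502²) = 1.51238
Proper time: τ₀ = Δt/γ = 11.50/1.51238 = 7.604 μs

τ₀ ≈ 7.604 μs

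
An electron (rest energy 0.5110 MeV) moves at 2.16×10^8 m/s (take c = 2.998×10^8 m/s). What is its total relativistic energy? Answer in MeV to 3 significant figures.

E ≈ 0.737 MeV

β = v/c = 2.16×10^8 / 2.998×10^8 = 0.72048
γ = 1/√(1 − 0.72048²) = 1.4420
E = γm₀c² = 1.4420 × 0.5110 MeV = 0.737 MeV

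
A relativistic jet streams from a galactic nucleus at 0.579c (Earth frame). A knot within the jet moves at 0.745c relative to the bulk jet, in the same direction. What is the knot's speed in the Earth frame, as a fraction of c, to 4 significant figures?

u ≈ 0.9250c

Relativistic velocity addition: u = (u' + v)/(1 + u'v/c²)
= (0.745 + 0.579)/(1 + 0.745×0.579) = 1.324/1.43135 = 0.9250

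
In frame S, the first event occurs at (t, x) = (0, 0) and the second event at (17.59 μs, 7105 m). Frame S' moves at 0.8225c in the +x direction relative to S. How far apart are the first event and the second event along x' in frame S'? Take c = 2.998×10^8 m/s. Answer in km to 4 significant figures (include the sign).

Δx' ≈ 4.866 km

γ = 1/√(1 − 0.8225²) = 1.75820
Δx' = γ(Δx − vΔt) = 1.75820 × (7105 m − 0.8225×(2.998×10^8 m/s)×17.59×10^-6 s)
= 1.75820 × (2767.56 m) = 4.866 km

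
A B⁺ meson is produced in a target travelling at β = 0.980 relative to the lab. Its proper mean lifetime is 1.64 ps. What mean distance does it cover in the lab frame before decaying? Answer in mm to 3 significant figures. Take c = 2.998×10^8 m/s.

d ≈ 2.42 mm

γ = 1/√(1 − 0.980²) = 5.0252
Dilated lifetime: Δt = γτ₀ = 5.0252 × 1.64 ps = 8.2413 ps
d = vΔt = 0.980c × 8.2413 ps = 2.9380×10^8 m/s × 8.2413×10^-12 s = 2.42 mm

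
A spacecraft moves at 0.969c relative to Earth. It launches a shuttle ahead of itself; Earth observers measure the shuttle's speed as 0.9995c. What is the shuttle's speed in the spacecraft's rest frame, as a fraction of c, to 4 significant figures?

Inverse velocity addition: u' = (u − v)/(1 − uv/c²)
= (0.9995 − 0.969)/(1 − 0.9995×0.969) = 0.03050/0.0314845 = 0.9687

u' ≈ 0.9687c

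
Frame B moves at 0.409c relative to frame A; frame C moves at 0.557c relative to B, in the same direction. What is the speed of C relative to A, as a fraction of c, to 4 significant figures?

u ≈ 0.7868c

Compose boost 2: (0.557 + 0.409)/(1 + 0.557×0.409) = 0.9660/1.22781 = 0.7868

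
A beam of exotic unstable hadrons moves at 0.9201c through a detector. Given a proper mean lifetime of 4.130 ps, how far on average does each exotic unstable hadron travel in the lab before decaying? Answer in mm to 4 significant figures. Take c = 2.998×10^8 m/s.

d ≈ 2.909 mm

γ = 1/√(1 − 0.9201²) = 2.55308
Dilated lifetime: Δt = γτ₀ = 2.55308 × 4.130 ps = 10.5442 ps
d = vΔt = 0.9201c × 10.5442 ps = 2.75846×10^8 m/s × 1.05442×10^-11 s = 2.909 mm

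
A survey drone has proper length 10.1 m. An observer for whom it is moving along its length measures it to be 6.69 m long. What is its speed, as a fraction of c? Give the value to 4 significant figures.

γ = L₀/L = 10.1/6.69 = 1.50972
β = √(1 − 1/γ²) = 0.7492

β ≈ 0.7492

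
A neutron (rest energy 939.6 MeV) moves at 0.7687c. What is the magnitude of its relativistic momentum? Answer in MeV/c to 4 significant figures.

p ≈ 1129 MeV/c

γ = 1/√(1 − 0.7687²) = 1.56345
p = γβm₀c = 1.56345 × 0.7687 × 939.6 MeV/c = 1129 MeV/c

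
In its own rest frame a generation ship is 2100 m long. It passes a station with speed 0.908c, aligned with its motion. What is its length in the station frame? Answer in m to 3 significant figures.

γ = 1/√(1 − 0.908²) = 2.3868
Length contraction: L = L₀/γ = 2100/2.3868 = 880 m

L ≈ 880 m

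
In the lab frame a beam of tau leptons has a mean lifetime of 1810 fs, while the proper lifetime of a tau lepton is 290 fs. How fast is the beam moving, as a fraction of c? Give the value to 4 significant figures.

γ = Δt/τ₀ = 1810/290 = 6.24138
β = √(1 − 1/γ²) = √(1 − 1/6.24138²) = 0.9871

β ≈ 0.9871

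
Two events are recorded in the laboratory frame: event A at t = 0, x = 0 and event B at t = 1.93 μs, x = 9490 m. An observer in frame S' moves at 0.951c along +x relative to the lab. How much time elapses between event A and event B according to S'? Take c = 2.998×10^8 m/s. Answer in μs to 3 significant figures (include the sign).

Δt' ≈ -91.1 μs

γ = 1/√(1 − 0.951²) = 3.2342
Δt' = γ(Δt − vΔx/c²) = 3.2342 × (1.93 μs − 0.951×9490 m / (2.998×10^8 m/s))
= 3.2342 × (-28.173 μs) = -91.1 μs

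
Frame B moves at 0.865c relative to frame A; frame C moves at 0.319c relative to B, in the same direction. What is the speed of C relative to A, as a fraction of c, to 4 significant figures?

Compose boost 2: (0.319 + 0.865)/(1 + 0.319×0.865) = 1.184/1.27594 = 0.9279

u ≈ 0.9279c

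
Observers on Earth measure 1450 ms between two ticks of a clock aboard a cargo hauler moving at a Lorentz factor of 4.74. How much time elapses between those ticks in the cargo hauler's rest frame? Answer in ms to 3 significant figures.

τ₀ ≈ 306 ms

γ = 4.74 (given)
Proper time: τ₀ = Δt/γ = 1450/4.74 = 306 ms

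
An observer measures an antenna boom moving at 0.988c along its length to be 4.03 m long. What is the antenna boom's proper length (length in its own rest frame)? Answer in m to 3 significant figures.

L₀ ≈ 26.1 m

γ = 1/√(1 − 0.988²) = 6.4744
L₀ = γL = 6.4744 × 4.03 = 26.1 m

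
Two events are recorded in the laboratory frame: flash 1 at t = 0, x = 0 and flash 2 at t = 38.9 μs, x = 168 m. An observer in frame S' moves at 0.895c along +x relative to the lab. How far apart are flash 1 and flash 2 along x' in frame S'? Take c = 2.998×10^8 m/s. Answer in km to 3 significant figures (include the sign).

γ = 1/√(1 − 0.895²) = 2.2418
Δx' = γ(Δx − vΔt) = 2.2418 × (168 m − 0.895×(2.998×10^8 m/s)×38.9×10^-6 s)
= 2.2418 × (-10270 m) = -23.0 km

Δx' ≈ -23.0 km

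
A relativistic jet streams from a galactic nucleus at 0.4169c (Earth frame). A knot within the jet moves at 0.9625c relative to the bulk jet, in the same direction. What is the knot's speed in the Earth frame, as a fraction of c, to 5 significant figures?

Relativistic velocity addition: u = (u' + v)/(1 + u'v/c²)
= (0.9625 + 0.4169)/(1 + 0.9625×0.4169) = 1.3794/1.401266 = 0.98440

u ≈ 0.98440c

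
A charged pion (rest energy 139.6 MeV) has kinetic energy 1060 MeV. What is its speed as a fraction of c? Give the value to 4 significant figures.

β ≈ 0.9932

γ = 1 + K/(m₀c²) = 1 + 1060/139.6 = 8.59312
β = √(1 − 1/γ²) = 0.9932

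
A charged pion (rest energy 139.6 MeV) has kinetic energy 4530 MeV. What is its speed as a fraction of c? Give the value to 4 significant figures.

β ≈ 0.9996

γ = 1 + K/(m₀c²) = 1 + 4530/139.6 = 33.4499
β = √(1 − 1/γ²) = 0.9996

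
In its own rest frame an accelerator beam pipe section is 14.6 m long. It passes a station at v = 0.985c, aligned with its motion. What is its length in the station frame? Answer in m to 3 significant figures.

L ≈ 2.52 m

γ = 1/√(1 − 0.985²) = 5.7953
Length contraction: L = L₀/γ = 14.6/5.7953 = 2.52 m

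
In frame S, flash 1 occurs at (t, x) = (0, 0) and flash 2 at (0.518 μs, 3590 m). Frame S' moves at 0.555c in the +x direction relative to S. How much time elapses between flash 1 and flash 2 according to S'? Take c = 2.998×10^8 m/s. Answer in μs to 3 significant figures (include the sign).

Δt' ≈ -7.37 μs

γ = 1/√(1 − 0.555²) = 1.2021
Δt' = γ(Δt − vΔx/c²) = 1.2021 × (0.518 μs − 0.555×3590 m / (2.998×10^8 m/s))
= 1.2021 × (-6.1279 μs) = -7.37 μs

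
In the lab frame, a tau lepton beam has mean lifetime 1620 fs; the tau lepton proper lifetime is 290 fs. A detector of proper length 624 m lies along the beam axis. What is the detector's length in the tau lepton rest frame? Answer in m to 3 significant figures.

L ≈ 112 m

Time dilation ⇒ γ = Δt/τ₀ = 1620/290 = 5.5862
Length contraction: L = L₀/γ = 624/5.5862 = 112 m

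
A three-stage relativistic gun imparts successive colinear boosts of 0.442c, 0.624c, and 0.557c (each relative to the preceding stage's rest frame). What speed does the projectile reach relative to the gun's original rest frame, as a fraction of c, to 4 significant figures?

u ≈ 0.9503c

Compose boost 2: (0.624 + 0.442)/(1 + 0.624×0.442) = 1.066/1.27581 = 0.835549
Compose boost 3: (0.557 + 0.835549)/(1 + 0.557×0.835549) = 1.39255/1.46540 = 0.9503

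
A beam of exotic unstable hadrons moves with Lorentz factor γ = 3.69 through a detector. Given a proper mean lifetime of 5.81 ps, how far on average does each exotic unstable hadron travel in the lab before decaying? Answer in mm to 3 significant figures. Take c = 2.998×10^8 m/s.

d ≈ 6.19 mm

β = √(1 − 1/γ²) = √(1 − 1/3.69²) = 0.96258
Dilated lifetime: Δt = γτ₀ = 3.69 × 5.81 ps = 21.439 ps
d = vΔt = 0.96258c × 21.439 ps = 2.8858×10^8 m/s × 2.1439×10^-11 s = 6.19 mm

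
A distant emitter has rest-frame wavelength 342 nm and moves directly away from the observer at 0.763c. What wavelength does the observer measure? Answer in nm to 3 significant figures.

Relativistic Doppler: λ_obs = λ_src √((1+β)/(1−β))
= 342 × √(1.7630/0.23700) = 342 × 2.7274 = 933 nm

λ_obs ≈ 933 nm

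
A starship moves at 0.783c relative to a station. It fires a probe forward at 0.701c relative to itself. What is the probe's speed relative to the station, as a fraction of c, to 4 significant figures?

u ≈ 0.9581c

Relativistic velocity addition: u = (u' + v)/(1 + u'v/c²)
= (0.701 + 0.783)/(1 + 0.701×0.783) = 1.484/1.54888 = 0.9581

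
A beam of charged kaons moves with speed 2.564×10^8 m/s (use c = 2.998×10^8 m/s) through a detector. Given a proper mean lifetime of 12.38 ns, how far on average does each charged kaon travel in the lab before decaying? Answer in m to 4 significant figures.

β = v/c = 2.564×10^8 / 2.998×10^8 = 0.855237
γ = 1/√(1 − 0.855237²) = 1.92962
Dilated lifetime: Δt = γτ₀ = 1.92962 × 12.38 ns = 23.8887 ns
d = vΔt = 0.855237c × 23.8887 ns = 2.56400×10^8 m/s × 2.38887×10^-8 s = 6.125 m

d ≈ 6.125 m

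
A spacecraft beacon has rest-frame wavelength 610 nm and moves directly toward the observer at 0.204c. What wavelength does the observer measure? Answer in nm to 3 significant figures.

Relativistic Doppler: λ_obs = λ_src √((1−β)/(1+β))
= 610 × √(0.79600/1.2040) = 610 × 0.81310 = 496 nm

λ_obs ≈ 496 nm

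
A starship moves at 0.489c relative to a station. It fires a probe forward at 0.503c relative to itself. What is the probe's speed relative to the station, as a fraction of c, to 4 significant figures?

u ≈ 0.7962c

Relativistic velocity addition: u = (u' + v)/(1 + u'v/c²)
= (0.503 + 0.489)/(1 + 0.503×0.489) = 0.9920/1.24597 = 0.7962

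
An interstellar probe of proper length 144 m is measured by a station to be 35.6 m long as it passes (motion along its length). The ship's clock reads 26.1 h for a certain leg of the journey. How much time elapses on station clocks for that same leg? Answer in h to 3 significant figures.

Length contraction ⇒ γ = L₀/L = 144/35.6 = 4.0449
Time dilation: Δt = γτ₀ = 4.0449 × 26.1 h = 106 h

Δt ≈ 106 h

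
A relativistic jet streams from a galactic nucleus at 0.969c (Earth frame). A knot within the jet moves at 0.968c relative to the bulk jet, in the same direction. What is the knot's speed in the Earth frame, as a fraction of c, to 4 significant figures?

u ≈ 0.9995c

Relativistic velocity addition: u = (u' + v)/(1 + u'v/c²)
= (0.968 + 0.969)/(1 + 0.968×0.969) = 1.937/1.93799 = 0.9995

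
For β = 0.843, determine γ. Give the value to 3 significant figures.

γ = 1/√(1 − β²) = 1/√(1 − 0.843²) = 1/√(0.28935) = 1.86

γ ≈ 1.86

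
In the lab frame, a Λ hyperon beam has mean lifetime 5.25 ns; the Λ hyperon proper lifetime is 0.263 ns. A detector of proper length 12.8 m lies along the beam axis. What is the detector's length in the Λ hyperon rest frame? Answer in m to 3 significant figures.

Time dilation ⇒ γ = Δt/τ₀ = 5.25/0.263 = 19.962
Length contraction: L = L₀/γ = 12.8/19.962 = 0.641 m

L ≈ 0.641 m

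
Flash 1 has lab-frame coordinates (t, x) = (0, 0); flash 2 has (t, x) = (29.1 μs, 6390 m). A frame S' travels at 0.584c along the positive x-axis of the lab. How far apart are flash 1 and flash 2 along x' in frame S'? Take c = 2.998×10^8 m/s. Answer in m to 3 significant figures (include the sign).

γ = 1/√(1 − 0.584²) = 1.2319
Δx' = γ(Δx − vΔt) = 1.2319 × (6390 m − 0.584×(2.998×10^8 m/s)×29.1×10^-6 s)
= 1.2319 × (1295.1 m) = 1600 m

Δx' ≈ 1600 m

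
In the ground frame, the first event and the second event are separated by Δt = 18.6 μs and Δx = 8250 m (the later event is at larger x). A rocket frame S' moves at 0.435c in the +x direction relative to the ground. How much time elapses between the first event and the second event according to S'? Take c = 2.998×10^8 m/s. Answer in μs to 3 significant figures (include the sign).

γ = 1/√(1 − 0.435²) = 1.1106
Δt' = γ(Δt − vΔx/c²) = 1.1106 × (18.6 μs − 0.435×8250 m / (2.998×10^8 m/s))
= 1.1106 × (6.6295 μs) = 7.36 μs

Δt' ≈ 7.36 μs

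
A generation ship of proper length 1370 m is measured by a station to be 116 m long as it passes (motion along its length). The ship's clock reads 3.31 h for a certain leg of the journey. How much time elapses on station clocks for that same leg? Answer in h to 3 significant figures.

Δt ≈ 39.1 h

Length contraction ⇒ γ = L₀/L = 1370/116 = 11.810
Time dilation: Δt = γτ₀ = 11.810 × 3.31 h = 39.1 h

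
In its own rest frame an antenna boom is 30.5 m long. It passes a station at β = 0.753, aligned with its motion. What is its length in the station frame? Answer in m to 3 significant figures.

L ≈ 20.1 m

γ = 1/√(1 − 0.753²) = 1.5197
Length contraction: L = L₀/γ = 30.5/1.5197 = 20.1 m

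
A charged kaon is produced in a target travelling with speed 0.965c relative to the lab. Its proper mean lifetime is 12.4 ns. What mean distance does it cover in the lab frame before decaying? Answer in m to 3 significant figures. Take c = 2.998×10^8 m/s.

d ≈ 13.7 m

γ = 1/√(1 − 0.965²) = 3.8132
Dilated lifetime: Δt = γτ₀ = 3.8132 × 12.4 ns = 47.283 ns
d = vΔt = 0.965c × 47.283 ns = 2.8931×10^8 m/s × 4.7283×10^-8 s = 13.7 m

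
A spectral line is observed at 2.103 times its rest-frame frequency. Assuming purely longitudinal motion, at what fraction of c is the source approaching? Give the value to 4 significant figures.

f_obs/f_src = √((1+β)/(1−β)) = 2.103  ⇒  (1+β)/(1−β) = 4.42261
β = |1 − D²|/(1 + D²) = |1 − 4.42261|/(1 + 4.42261) = 0.6312

β ≈ 0.6312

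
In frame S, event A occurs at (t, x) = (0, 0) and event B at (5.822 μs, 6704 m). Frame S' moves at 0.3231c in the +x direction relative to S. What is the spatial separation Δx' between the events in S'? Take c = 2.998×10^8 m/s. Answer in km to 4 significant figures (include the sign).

γ = 1/√(1 − 0.3231²) = 1.05667
Δx' = γ(Δx − vΔt) = 1.05667 × (6704 m − 0.3231×(2.998×10^8 m/s)×5.822×10^-6 s)
= 1.05667 × (6140.05 m) = 6.488 km

Δx' ≈ 6.488 km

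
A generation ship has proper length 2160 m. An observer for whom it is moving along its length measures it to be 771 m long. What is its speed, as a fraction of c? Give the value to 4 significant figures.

β ≈ 0.9341

γ = L₀/L = 2160/771 = 2.80156
β = √(1 − 1/γ²) = 0.9341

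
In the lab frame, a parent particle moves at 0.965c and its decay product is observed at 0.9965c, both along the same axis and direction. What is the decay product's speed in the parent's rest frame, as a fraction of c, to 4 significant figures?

Inverse velocity addition: u' = (u − v)/(1 − uv/c²)
= (0.9965 − 0.965)/(1 − 0.9965×0.965) = 0.03150/0.0383775 = 0.8208

u' ≈ 0.8208c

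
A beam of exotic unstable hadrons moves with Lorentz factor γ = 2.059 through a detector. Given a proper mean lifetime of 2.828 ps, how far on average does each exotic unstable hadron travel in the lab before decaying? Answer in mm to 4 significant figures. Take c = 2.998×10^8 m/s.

d ≈ 1.526 mm

β = √(1 − 1/γ²) = √(1 − 1/2.059²) = 0.874141
Dilated lifetime: Δt = γτ₀ = 2.059 × 2.828 ps = 5.82285 ps
d = vΔt = 0.874141c × 5.82285 ps = 2.62067×10^8 m/s × 5.82285×10^-12 s = 1.526 mm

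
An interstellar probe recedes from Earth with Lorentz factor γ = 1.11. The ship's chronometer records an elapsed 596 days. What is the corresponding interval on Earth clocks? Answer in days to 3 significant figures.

γ = 1.11 (given)
Time dilation: Δt = γτ₀ = 1.11 × 596 days = 662 days

Δt ≈ 662 days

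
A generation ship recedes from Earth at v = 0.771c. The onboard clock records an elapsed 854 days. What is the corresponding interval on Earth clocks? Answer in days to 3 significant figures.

γ = 1/√(1 − 0.771²) = 1.5703
Time dilation: Δt = γτ₀ = 1.5703 × 854 days = 1340 days

Δt ≈ 1340 days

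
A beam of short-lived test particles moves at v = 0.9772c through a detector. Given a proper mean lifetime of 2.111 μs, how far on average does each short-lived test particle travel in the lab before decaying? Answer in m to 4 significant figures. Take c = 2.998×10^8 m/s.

d ≈ 2913 m

γ = 1/√(1 − 0.9772²) = 4.70985
Dilated lifetime: Δt = γτ₀ = 4.70985 × 2.111 μs = 9.94250 μs
d = vΔt = 0.9772c × 9.94250 μs = 2.92965×10^8 m/s × 9.94250×10^-6 s = 2913 m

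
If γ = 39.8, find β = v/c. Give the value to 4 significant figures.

β = √(1 − 1/γ²) = √(1 − 1/39.8²) = √(0.999369) = 0.9997

β ≈ 0.9997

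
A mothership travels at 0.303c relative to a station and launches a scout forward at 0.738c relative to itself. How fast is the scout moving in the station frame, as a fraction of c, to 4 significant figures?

Compose boost 2: (0.738 + 0.303)/(1 + 0.738×0.303) = 1.041/1.22361 = 0.8508

u ≈ 0.8508c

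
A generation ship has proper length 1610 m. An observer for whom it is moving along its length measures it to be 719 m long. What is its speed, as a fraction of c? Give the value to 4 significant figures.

γ = L₀/L = 1610/719 = 2.23922
β = √(1 − 1/γ²) = 0.8947

β ≈ 0.8947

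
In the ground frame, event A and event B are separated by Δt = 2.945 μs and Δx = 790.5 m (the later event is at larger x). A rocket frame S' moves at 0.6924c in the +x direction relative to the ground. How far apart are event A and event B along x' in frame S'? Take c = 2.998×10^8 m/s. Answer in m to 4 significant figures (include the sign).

Δx' ≈ 248.3 m

γ = 1/√(1 − 0.6924²) = 1.38597
Δx' = γ(Δx − vΔt) = 1.38597 × (790.5 m − 0.6924×(2.998×10^8 m/s)×2.945×10^-6 s)
= 1.38597 × (179.172 m) = 248.3 m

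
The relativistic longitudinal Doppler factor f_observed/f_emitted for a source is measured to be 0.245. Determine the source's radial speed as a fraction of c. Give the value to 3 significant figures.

β ≈ 0.887

f_obs/f_src = √((1−β)/(1+β)) = 0.245  ⇒  (1−β)/(1+β) = 0.060025
β = |1 − D²|/(1 + D²) = |1 − 0.060025|/(1 + 0.060025) = 0.887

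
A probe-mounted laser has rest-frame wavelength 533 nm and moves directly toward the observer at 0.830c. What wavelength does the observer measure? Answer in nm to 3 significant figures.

λ_obs ≈ 162 nm

Relativistic Doppler: λ_obs = λ_src √((1−β)/(1+β))
= 533 × √(0.17000/1.8300) = 533 × 0.30479 = 162 nm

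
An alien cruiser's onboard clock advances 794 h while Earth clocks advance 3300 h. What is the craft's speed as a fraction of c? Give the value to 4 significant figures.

γ = Δt/τ₀ = 3300/794 = 4.15617
β = √(1 − 1/γ²) = √(1 − 1/4.15617²) = 0.9706

β ≈ 0.9706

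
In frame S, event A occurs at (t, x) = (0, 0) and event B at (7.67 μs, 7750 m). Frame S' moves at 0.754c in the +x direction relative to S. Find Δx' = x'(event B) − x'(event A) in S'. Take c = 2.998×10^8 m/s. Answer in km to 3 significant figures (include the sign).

Δx' ≈ 9.16 km

γ = 1/√(1 − 0.754²) = 1.5224
Δx' = γ(Δx − vΔt) = 1.5224 × (7750 m − 0.754×(2.998×10^8 m/s)×7.67×10^-6 s)
= 1.5224 × (6016.2 m) = 9.16 km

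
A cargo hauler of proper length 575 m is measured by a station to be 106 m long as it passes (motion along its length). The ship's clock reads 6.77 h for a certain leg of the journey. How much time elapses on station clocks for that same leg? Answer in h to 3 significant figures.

Δt ≈ 36.7 h

Length contraction ⇒ γ = L₀/L = 575/106 = 5.4245
Time dilation: Δt = γτ₀ = 5.4245 × 6.77 h = 36.7 h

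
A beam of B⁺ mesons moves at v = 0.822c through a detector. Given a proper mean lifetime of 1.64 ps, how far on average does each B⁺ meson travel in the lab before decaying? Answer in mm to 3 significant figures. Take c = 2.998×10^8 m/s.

d ≈ 0.710 mm

γ = 1/√(1 − 0.822²) = 1.7560
Dilated lifetime: Δt = γτ₀ = 1.7560 × 1.64 ps = 2.8798 ps
d = vΔt = 0.822c × 2.8798 ps = 2.4644×10^8 m/s × 2.8798×10^-12 s = 0.710 mm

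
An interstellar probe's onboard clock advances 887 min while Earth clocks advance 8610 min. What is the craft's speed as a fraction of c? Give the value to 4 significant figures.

β ≈ 0.9947

γ = Δt/τ₀ = 8610/887 = 9.70688
β = √(1 − 1/γ²) = √(1 − 1/9.70688²) = 0.9947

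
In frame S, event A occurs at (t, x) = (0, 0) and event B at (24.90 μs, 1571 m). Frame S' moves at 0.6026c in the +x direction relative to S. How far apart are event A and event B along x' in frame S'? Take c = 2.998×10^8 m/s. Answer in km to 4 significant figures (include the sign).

γ = 1/√(1 − 0.6026²) = 1.25306
Δx' = γ(Δx − vΔt) = 1.25306 × (1571 m − 0.6026×(2.998×10^8 m/s)×24.90×10^-6 s)
= 1.25306 × (-2927.42 m) = -3.668 km

Δx' ≈ -3.668 km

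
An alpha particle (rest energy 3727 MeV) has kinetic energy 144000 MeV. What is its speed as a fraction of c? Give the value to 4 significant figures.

β ≈ 0.9997

γ = 1 + K/(m₀c²) = 1 + 144000/3727 = 39.6370
β = √(1 − 1/γ²) = 0.9997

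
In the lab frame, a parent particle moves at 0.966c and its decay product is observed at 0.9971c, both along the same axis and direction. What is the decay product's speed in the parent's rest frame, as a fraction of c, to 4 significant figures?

Inverse velocity addition: u' = (u − v)/(1 − uv/c²)
= (0.9971 − 0.966)/(1 − 0.9971×0.966) = 0.03110/0.0368014 = 0.8451

u' ≈ 0.8451c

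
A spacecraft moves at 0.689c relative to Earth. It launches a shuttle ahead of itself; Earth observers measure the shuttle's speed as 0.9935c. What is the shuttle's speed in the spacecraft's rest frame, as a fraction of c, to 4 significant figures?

Inverse velocity addition: u' = (u − v)/(1 − uv/c²)
= (0.9935 − 0.689)/(1 − 0.9935×0.689) = 0.3045/0.315478 = 0.9652

u' ≈ 0.9652c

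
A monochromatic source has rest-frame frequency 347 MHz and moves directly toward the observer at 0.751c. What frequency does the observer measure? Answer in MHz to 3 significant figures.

f_obs ≈ 920 MHz

Relativistic Doppler: f_obs = f_src √((1+β)/(1−β))
= 347 × √(1.7510/0.24900) = 347 × 2.6518 = 920 MHz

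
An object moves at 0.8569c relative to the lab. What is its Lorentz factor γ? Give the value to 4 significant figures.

γ = 1/√(1 − β²) = 1/√(1 − 0.8569²) = 1/√(0.265722) = 1.940

γ ≈ 1.940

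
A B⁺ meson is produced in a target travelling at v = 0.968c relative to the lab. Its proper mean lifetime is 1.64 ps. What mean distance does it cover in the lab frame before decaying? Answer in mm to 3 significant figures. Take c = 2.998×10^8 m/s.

γ = 1/√(1 − 0.968²) = 3.9849
Dilated lifetime: Δt = γτ₀ = 3.9849 × 1.64 ps = 6.5352 ps
d = vΔt = 0.968c × 6.5352 ps = 2.9021×10^8 m/s × 6.5352×10^-12 s = 1.90 mm

d ≈ 1.90 mm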